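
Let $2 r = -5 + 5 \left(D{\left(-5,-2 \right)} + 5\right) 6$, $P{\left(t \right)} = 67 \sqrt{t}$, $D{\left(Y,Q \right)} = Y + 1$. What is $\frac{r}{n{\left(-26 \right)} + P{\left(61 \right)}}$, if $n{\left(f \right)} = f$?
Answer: $\frac{325}{273153} + \frac{1675 \sqrt{61}}{546306} \approx 0.025136$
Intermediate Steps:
$D{\left(Y,Q \right)} = 1 + Y$
$r = \frac{25}{2}$ ($r = \frac{-5 + 5 \left(\left(1 - 5\right) + 5\right) 6}{2} = \frac{-5 + 5 \left(-4 + 5\right) 6}{2} = \frac{-5 + 5 \cdot 1 \cdot 6}{2} = \frac{-5 + 5 \cdot 6}{2} = \frac{-5 + 30}{2} = \frac{1}{2} \cdot 25 = \frac{25}{2} \approx 12.5$)
$\frac{r}{n{\left(-26 \right)} + P{\left(61 \right)}} = \frac{25}{2 \left(-26 + 67 \sqrt{61}\right)}$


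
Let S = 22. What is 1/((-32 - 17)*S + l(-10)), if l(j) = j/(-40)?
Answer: -4/4311 ≈ -0.00092786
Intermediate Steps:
l(j) = -j/40
1/((-32 - 17)*S + l(-10)) = 1/((-32 - 17)*22 - 1/40*(-10)) = 1/(-49*22 + 1/4) = 1/(-1078 + 1/4) = 1/(-4311/4) = -4/4311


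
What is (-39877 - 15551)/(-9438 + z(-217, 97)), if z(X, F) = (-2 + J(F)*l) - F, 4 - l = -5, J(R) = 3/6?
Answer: 1192/205 ≈ 5.8146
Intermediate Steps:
J(R) = ½ (J(R) = 3*(⅙) = ½)
l = 9 (l = 4 - 1*(-5) = 4 + 5 = 9)
z(X, F) = 5/2 - F (z(X, F) = (-2 + (½)*9) - F = (-2 + 9/2) - F = 5/2 - F)
(-39877 - 15551)/(-9438 + z(-217, 97)) = (-39877 - 15551)/(-9438 + (5/2 - 1*97)) = -55428/(-9438 + (5/2 - 97)) = -55428/(-9438 - 189/2) = -55428/(-19065/2) = -55428*(-2/19065) = 1192/205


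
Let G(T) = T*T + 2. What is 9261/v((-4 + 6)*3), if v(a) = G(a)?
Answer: 9261/38 ≈ 243.71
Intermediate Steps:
G(T) = 2 + T² (G(T) = T² + 2 = 2 + T²)
v(a) = 2 + a²
9261/v((-4 + 6)*3) = 9261/(2 + ((-4 + 6)*3)²) = 9261/(2 + (2*3)²) = 9261/(2 + 6²) = 9261/(2 + 36) = 9261/38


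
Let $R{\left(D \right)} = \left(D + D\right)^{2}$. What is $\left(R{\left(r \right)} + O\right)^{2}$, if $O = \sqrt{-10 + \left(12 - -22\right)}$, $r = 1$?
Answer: $40 + 16 \sqrt{6} \approx 79.192$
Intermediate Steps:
$R{\left(D \right)} = 4 D^{2}$ ($R{\left(D \right)} = \left(2 D\right)^{2} = 4 D^{2}$)
$O = 2 \sqrt{6}$ ($O = \sqrt{-10 + \left(12 + 22\right)} = \sqrt{-10 + 34} = \sqrt{24} = 2 \sqrt{6} \approx 4.899$)
$\left(R{\left(r \right)} + O\right)^{2} = \left(4 \cdot 1^{2} + 2 \sqrt{6}\right)^{2} = \left(4 \cdot 1 + 2 \sqrt{6}\right)^{2} = \left(4 + 2 \sqrt{6}\right)^{2}$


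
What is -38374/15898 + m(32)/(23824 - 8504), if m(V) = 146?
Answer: -146392143/60889340 ≈ -2.4042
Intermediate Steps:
-38374/15898 + m(32)/(23824 - 8504) = -38374/15898 + 146/(23824 - 8504) = -38374*1/15898 + 146/15320 = -19187/7949 + 146*(1/15320) = -19187/7949 + 73/7660 = -146392143/60889340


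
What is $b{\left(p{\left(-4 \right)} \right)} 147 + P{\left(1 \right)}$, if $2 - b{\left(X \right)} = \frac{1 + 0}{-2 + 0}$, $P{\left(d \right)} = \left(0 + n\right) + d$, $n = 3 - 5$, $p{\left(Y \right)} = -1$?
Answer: $\frac{733}{2} \approx 366.5$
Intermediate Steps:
$n = -2$
$P{\left(d \right)} = -2 + d$ ($P{\left(d \right)} = \left(0 - 2\right) + d = -2 + d$)
$b{\left(X \right)} = \frac{5}{2}$ ($b{\left(X \right)} = 2 - \frac{1 + 0}{-2 + 0} = 2 - 1 \frac{1}{-2} = 2 - 1 \left(- \frac{1}{2}\right) = 2 - - \frac{1}{2} = 2 + \frac{1}{2} = \frac{5}{2}$)
$b{\left(p{\left(-4 \right)} \right)} 147 + P{\left(1 \right)} = \frac{5}{2} \cdot 147 + \left(-2 + 1\right) = \frac{735}{2} - 1 = \frac{733}{2}$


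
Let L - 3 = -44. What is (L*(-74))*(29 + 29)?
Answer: 175972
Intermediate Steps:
L = -41 (L = 3 - 44 = -41)
(L*(-74))*(29 + 29) = (-41*(-74))*(29 + 29) = 3034*58 = 175972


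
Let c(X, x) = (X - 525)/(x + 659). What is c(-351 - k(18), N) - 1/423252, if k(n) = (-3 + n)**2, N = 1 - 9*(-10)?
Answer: -77666867/52906500 ≈ -1.4680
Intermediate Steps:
N = 91 (N = 1 + 90 = 91)
c(X, x) = (-525 + X)/(659 + x)
c(-351 - k(18), N) - 1/423252 = (-525 + (-351 - (-3 + 18)**2))/(659 + 91) - 1/423252 = (-525 + (-351 - 1*15**2))/750 - 1*1/423252 = (-525 + (-351 - 1*225))/750 - 1/423252 = (-525 + (-351 - 225))/750 - 1/423252 = (-525 - 576)/750 - 1/423252 = (1/750)*(-1101) - 1/423252 = -367/250 - 1/423252 = -77666867/52906500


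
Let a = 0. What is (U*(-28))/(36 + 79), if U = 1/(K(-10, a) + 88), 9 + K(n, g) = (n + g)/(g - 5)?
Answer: -28/9315 ≈ -0.0030059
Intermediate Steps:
K(n, g) = -9 + (g + n)/(-5 + g) (K(n, g) = -9 + (n + g)/(g - 5) = -9 + (g + n)/(-5 + g))
U = 1/81 (U = 1/((45 - 10 - 8*0)/(-5 + 0) + 88) = 1/((45 - 10 + 0)/(-5) + 88) = 1/(-⅕*35 + 88) = 1/(-7 + 88) = 1/81 ≈ 0.012346)
(U*(-28))/(36 + 79) = ((1/81)*(-28))/(36 + 79) = -28/81/115 = -28/81*1/115 = -28/9315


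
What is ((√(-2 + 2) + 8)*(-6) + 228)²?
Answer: 32400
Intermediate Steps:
((√(-2 + 2) + 8)*(-6) + 228)² = ((√0 + 8)*(-6) + 228)² = ((0 + 8)*(-6) + 228)² = (8*(-6) + 228)² = (-48 + 228)² = 180² = 32400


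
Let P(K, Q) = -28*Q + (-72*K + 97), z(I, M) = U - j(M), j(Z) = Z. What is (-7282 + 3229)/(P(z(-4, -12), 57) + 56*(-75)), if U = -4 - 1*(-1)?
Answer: 4053/6347 ≈ 0.63857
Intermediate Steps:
U = -3 (U = -4 + 1 = -3)
z(I, M) = -3 - M
P(K, Q) = 97 - 72*K - 28*Q (P(K, Q) = -28*Q + (97 - 72*K) = 97 - 72*K - 28*Q)
(-7282 + 3229)/(P(z(-4, -12), 57) + 56*(-75)) = (-7282 + 3229)/((97 - 72*(-3 - 1*(-12)) - 28*57) + 56*(-75)) = -4053/((97 - 72*(-3 + 12) - 1596) - 4200) = -4053/((97 - 72*9 - 1596) - 4200) = -4053/((97 - 648 - 1596) - 4200) = -4053/(-2147 - 4200) = -4053/(-6347) = -4053*(-1/6347) = 4053/6347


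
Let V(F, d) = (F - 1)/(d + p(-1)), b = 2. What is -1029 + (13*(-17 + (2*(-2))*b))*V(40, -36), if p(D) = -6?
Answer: -10181/14 ≈ -727.21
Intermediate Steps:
V(F, d) = (-1 + F)/(-6 + d) (V(F, d) = (F - 1)/(d - 6) = (-1 + F)/(-6 + d))
-1029 + (13*(-17 + (2*(-2))*b))*V(40, -36) = -1029 + (13*(-17 + (2*(-2))*2))*((-1 + 40)/(-6 - 36)) = -1029 + (13*(-17 - 4*2))*(39/(-42)) = -1029 + (13*(-17 - 8))*(-1/42*39) = -1029 + (13*(-25))*(-13/14) = -1029 - 325*(-13/14) = -1029 + 4225/14 = -10181/14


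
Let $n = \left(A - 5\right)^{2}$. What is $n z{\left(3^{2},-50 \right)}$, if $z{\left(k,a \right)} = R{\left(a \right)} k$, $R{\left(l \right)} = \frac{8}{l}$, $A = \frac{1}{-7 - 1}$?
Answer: $- \frac{15129}{400} \approx -37.823$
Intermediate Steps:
$A = - \frac{1}{8}$ ($A = \frac{1}{-8} = - \frac{1}{8} \approx -0.125$)
$n = \frac{1681}{64}$ ($n = \left(- \frac{1}{8} - 5\right)^{2} = \left(- \frac{41}{8}\right)^{2} = \frac{1681}{64} \approx 26.266$)
$z{\left(k,a \right)} = \frac{8 k}{a}$ ($z{\left(k,a \right)} = \frac{8}{a} k = \frac{8 k}{a}$)
$n z{\left(3^{2},-50 \right)} = \frac{1681 \frac{8 \cdot 3^{2}}{-50}}{64} = \frac{1681 \cdot 8 \cdot 9 \left(- \frac{1}{50}\right)}{64} = \frac{1681}{64} \left(- \frac{36}{25}\right) = - \frac{15129}{400}$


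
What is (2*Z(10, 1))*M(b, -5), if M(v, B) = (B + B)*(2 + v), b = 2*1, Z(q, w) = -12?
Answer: 960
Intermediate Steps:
b = 2
M(v, B) = 2*B*(2 + v) (M(v, B) = (2*B)*(2 + v) = 2*B*(2 + v))
(2*Z(10, 1))*M(b, -5) = (2*(-12))*(2*(-5)*(2 + 2)) = -48*(-5)*4 = -24*(-40) = 960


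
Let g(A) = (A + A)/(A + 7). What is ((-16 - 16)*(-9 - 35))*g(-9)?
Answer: 12672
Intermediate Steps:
g(A) = 2*A/(7 + A) (g(A) = (2*A)/(7 + A) = 2*A/(7 + A))
((-16 - 16)*(-9 - 35))*g(-9) = ((-16 - 16)*(-9 - 35))*(2*(-9)/(7 - 9)) = (-32*(-44))*(2*(-9)/(-2)) = 1408*(2*(-9)*(-½)) = 1408*9 = 12672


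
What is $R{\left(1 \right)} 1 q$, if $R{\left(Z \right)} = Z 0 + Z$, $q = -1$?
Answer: $-1$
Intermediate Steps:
$R{\left(Z \right)} = Z$ ($R{\left(Z \right)} = 0 + Z = Z$)
$R{\left(1 \right)} 1 q = 1 \cdot 1 \left(-1\right) = 1 \left(-1\right) = -1$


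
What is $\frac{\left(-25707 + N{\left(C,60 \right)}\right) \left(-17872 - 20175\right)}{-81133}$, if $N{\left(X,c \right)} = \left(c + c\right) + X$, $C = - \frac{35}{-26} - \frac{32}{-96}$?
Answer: $- \frac{75928685785}{6328374} \approx -11998.0$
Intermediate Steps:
$C = \frac{131}{78}$ ($C = \left(-35\right) \left(- \frac{1}{26}\right) - - \frac{1}{3} = \frac{35}{26} + \frac{1}{3} = \frac{131}{78} \approx 1.6795$)
$N{\left(X,c \right)} = X + 2 c$ ($N{\left(X,c \right)} = 2 c + X = X + 2 c$)
$\frac{\left(-25707 + N{\left(C,60 \right)}\right) \left(-17872 - 20175\right)}{-81133} = \frac{\left(-25707 + \left(\frac{131}{78} + 2 \cdot 60\right)\right) \left(-17872 - 20175\right)}{-81133} = \left(-25707 + \left(\frac{131}{78} + 120\right)\right) \left(-38047\right) \left(- \frac{1}{81133}\right) = \left(-25707 + \frac{9491}{78}\right) \left(-38047\right) \left(- \frac{1}{81133}\right) = \left(- \frac{1995655}{78}\right) \left(-38047\right) \left(- \frac{1}{81133}\right) = \frac{75928685785}{78} \left(- \frac{1}{81133}\right) = - \frac{75928685785}{6328374}$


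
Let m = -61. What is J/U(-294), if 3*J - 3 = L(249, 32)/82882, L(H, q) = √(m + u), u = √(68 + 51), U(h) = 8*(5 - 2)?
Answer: 1/24 + √(-61 + √119)/5967504 ≈ 0.041667 + 1.186e-6*I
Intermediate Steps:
U(h) = 24 (U(h) = 8*3 = 24)
u = √119 ≈ 10.909
L(H, q) = √(-61 + √119)
J = 1 + √(-61 + √119)/248646 (J = 1 + (√(-61 + √119)/82882)/3 = 1 + √(-61 + √119)/248646 ≈ 1.0 + 2.8464e-5*I)
J/U(-294) = (1 + √(-61 + √119)/248646)/24 = (1 + √(-61 + √119)/248646)*(1/24) = 1/24 + √(-61 + √119)/5967504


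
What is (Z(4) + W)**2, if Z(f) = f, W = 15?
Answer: 361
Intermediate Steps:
(Z(4) + W)**2 = (4 + 15)**2 = 19**2 = 361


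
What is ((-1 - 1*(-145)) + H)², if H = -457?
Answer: 97969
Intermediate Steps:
((-1 - 1*(-145)) + H)² = ((-1 - 1*(-145)) - 457)² = ((-1 + 145) - 457)² = (144 - 457)² = (-313)² = 97969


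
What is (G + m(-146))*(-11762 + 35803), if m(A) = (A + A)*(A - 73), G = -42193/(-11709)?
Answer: 18002124982325/11709 ≈ 1.5375e+9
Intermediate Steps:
G = 42193/11709 (G = -42193*(-1/11709) = 42193/11709 ≈ 3.6035)
m(A) = 2*A*(-73 + A) (m(A) = (2*A)*(-73 + A) = 2*A*(-73 + A))
(G + m(-146))*(-11762 + 35803) = (42193/11709 + 2*(-146)*(-73 - 146))*(-11762 + 35803) = (42193/11709 + 2*(-146)*(-219))*24041 = (42193/11709 + 63948)*24041 = (748809325/11709)*24041 = 18002124982325/11709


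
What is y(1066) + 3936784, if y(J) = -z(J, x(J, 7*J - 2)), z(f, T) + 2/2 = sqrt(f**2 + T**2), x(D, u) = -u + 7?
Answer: 3936785 - sqrt(56683565) ≈ 3.9293e+6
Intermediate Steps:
x(D, u) = 7 - u
z(f, T) = -1 + sqrt(T**2 + f**2) (z(f, T) = -1 + sqrt(f**2 + T**2) = -1 + sqrt(T**2 + f**2))
y(J) = 1 - sqrt(J**2 + (9 - 7*J)**2) (y(J) = -(-1 + sqrt((7 - (7*J - 2))**2 + J**2)) = -(-1 + sqrt((7 - (-2 + 7*J))**2 + J**2)) = -(-1 + sqrt((7 + (2 - 7*J))**2 + J**2)) = -(-1 + sqrt((9 - 7*J)**2 + J**2)) = -(-1 + sqrt(J**2 + (9 - 7*J)**2)) = 1 - sqrt(J**2 + (9 - 7*J)**2))
y(1066) + 3936784 = (1 - sqrt(1066**2 + (-9 + 7*1066)**2)) + 3936784 = (1 - sqrt(1136356 + (-9 + 7462)**2)) + 3936784 = (1 - sqrt(1136356 + 7453**2)) + 3936784 = (1 - sqrt(1136356 + 55547209)) + 3936784 = (1 - sqrt(56683565)) + 3936784 = 3936785 - sqrt(56683565)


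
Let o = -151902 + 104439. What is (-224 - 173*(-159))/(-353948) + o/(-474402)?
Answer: 642720693/27985606516 ≈ 0.022966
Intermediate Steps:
o = -47463
(-224 - 173*(-159))/(-353948) + o/(-474402) = (-224 - 173*(-159))/(-353948) - 47463/(-474402) = (-224 + 27507)*(-1/353948) - 47463*(-1/474402) = 27283*(-1/353948) + 15821/158134 = -27283/353948 + 15821/158134 = 642720693/27985606516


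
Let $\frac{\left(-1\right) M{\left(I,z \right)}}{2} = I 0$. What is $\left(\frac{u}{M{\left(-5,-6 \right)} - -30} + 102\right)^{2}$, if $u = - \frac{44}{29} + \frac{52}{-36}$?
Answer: $\frac{636623664769}{61308900} \approx 10384.0$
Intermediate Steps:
$M{\left(I,z \right)} = 0$ ($M{\left(I,z \right)} = - 2 I 0 = \left(-2\right) 0 = 0$)
$u = - \frac{773}{261}$ ($u = \left(-44\right) \frac{1}{29} + 52 \left(- \frac{1}{36}\right) = - \frac{44}{29} - \frac{13}{9} = - \frac{773}{261} \approx -2.9617$)
$\left(\frac{u}{M{\left(-5,-6 \right)} - -30} + 102\right)^{2} = \left(- \frac{773}{261 \left(0 - -30\right)} + 102\right)^{2} = \left(- \frac{773}{261 \left(0 + 30\right)} + 102\right)^{2} = \left(- \frac{773}{261 \cdot 30} + 102\right)^{2} = \left(\left(- \frac{773}{261}\right) \frac{1}{30} + 102\right)^{2} = \left(- \frac{773}{7830} + 102\right)^{2} = \left(\frac{797887}{7830}\right)^{2} = \frac{636623664769}{61308900}$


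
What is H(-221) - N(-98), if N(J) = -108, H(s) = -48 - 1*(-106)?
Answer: 166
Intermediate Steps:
H(s) = 58 (H(s) = -48 + 106 = 58)
H(-221) - N(-98) = 58 - 1*(-108) = 58 + 108 = 166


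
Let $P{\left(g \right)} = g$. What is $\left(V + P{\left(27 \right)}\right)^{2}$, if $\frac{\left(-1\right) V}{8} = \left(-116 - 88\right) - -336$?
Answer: $1058841$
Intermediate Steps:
$V = -1056$ ($V = - 8 \left(\left(-116 - 88\right) - -336\right) = - 8 \left(\left(-116 - 88\right) + 336\right) = - 8 \left(-204 + 336\right) = \left(-8\right) 132 = -1056$)
$\left(V + P{\left(27 \right)}\right)^{2} = \left(-1056 + 27\right)^{2} = \left(-1029\right)^{2} = 1058841$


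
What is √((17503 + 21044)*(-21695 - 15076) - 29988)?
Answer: 15*I*√6299741 ≈ 37649.0*I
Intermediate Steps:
√((17503 + 21044)*(-21695 - 15076) - 29988) = √(38547*(-36771) - 29988) = √(-1417411737 - 29988) = √(-1417441725) = 15*I*√6299741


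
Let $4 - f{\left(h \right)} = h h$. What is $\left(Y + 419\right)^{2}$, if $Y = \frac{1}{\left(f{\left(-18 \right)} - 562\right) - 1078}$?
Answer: $\frac{674433495121}{3841600} \approx 1.7556 \cdot 10^{5}$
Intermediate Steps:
$f{\left(h \right)} = 4 - h^{2}$ ($f{\left(h \right)} = 4 - h h = 4 - h^{2}$)
$Y = - \frac{1}{1960}$ ($Y = \frac{1}{\left(\left(4 - \left(-18\right)^{2}\right) - 562\right) - 1078} = \frac{1}{\left(\left(4 - 324\right) - 562\right) - 1078} = \frac{1}{\left(-320 - 562\right) - 1078} = \frac{1}{-882 - 1078} = \frac{1}{-1960} = - \frac{1}{1960} \approx -0.0005102$)
$\left(Y + 419\right)^{2} = \left(- \frac{1}{1960} + 419\right)^{2} = \left(\frac{821239}{1960}\right)^{2} = \frac{674433495121}{3841600}$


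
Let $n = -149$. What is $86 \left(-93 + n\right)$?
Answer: $-20812$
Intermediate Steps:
$86 \left(-93 + n\right) = 86 \left(-93 - 149\right) = 86 \left(-242\right) = -20812$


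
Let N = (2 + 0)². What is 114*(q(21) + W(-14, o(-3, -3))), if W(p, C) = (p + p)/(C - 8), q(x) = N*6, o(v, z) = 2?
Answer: 3268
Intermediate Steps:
N = 4 (N = 2² = 4)
q(x) = 24 (q(x) = 4*6 = 24)
W(p, C) = 2*p/(-8 + C) (W(p, C) = (2*p)/(-8 + C) = 2*p/(-8 + C))
114*(q(21) + W(-14, o(-3, -3))) = 114*(24 + 2*(-14)/(-8 + 2)) = 114*(24 + 2*(-14)/(-6)) = 114*(24 + 2*(-14)*(-⅙)) = 114*(24 + 14/3) = 114*(86/3) = 3268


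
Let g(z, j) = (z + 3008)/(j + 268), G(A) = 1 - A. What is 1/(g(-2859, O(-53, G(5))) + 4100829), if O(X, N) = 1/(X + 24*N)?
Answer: 39931/163750225000 ≈ 2.4385e-7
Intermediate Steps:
g(z, j) = (3008 + z)/(268 + j)
1/(g(-2859, O(-53, G(5))) + 4100829) = 1/((3008 - 2859)/(268 + 1/(-53 + 24*(1 - 1*5))) + 4100829) = 1/(149/(268 + 1/(-53 + 24*(1 - 5))) + 4100829) = 1/(149/(268 + 1/(-53 + 24*(-4))) + 4100829) = 1/(149/(268 + 1/(-53 - 96)) + 4100829) = 1/(149/(268 + 1/(-149)) + 4100829) = 1/(149/(268 - 1/149) + 4100829) = 1/(149/(39931/149) + 4100829) = 1/((149/39931)*149 + 4100829) = 1/(22201/39931 + 4100829) = 1/(163750225000/39931) = 39931/163750225000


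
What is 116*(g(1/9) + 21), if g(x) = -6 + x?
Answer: 15776/9 ≈ 1752.9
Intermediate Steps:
116*(g(1/9) + 21) = 116*((-6 + 1/9) + 21) = 116*(-53/9 + 21) = 116*(136/9) = 15776/9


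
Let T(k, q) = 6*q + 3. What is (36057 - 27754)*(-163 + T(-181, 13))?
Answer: -680846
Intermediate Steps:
T(k, q) = 3 + 6*q
(36057 - 27754)*(-163 + T(-181, 13)) = (36057 - 27754)*(-163 + (3 + 6*13)) = 8303*(-163 + (3 + 78)) = 8303*(-163 + 81) = 8303*(-82) = -680846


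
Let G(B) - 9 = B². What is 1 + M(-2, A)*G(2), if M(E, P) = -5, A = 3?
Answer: -64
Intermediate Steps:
G(B) = 9 + B²
1 + M(-2, A)*G(2) = 1 - 5*(9 + 2²) = 1 - 5*(9 + 4) = 1 - 5*13 = 1 - 65 = -64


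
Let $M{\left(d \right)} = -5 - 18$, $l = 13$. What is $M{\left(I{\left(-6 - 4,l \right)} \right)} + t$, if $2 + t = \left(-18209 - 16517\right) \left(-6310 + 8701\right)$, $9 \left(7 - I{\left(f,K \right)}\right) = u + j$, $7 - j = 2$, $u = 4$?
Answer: $-83029891$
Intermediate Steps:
$j = 5$ ($j = 7 - 2 = 5$)
$I{\left(f,K \right)} = 6$ ($I{\left(f,K \right)} = 7 - \frac{4 + 5}{9} = 7 - 1 = 6$)
$M{\left(d \right)} = -23$ ($M{\left(d \right)} = -5 - 18 = -23$)
$t = -83029868$ ($t = -2 + \left(-18209 - 16517\right) \left(-6310 + 8701\right) = -2 - 83029866 = -83029868$)
$M{\left(I{\left(-6 - 4,l \right)} \right)} + t = -23 - 83029868 = -83029891$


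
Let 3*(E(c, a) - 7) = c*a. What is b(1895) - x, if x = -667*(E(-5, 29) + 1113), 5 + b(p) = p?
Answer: 2150075/3 ≈ 7.1669e+5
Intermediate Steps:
E(c, a) = 7 + a*c/3 (E(c, a) = 7 + (c*a)/3 = 7 + (a*c)/3 = 7 + a*c/3)
b(p) = -5 + p
x = -2144405/3 (x = -667*((7 + (⅓)*29*(-5)) + 1113) = -667*((7 - 145/3) + 1113) = -667*(-124/3 + 1113) = -667*3215/3 = -2144405/3 ≈ -7.1480e+5)
b(1895) - x = (-5 + 1895) - 1*(-2144405/3) = 1890 + 2144405/3 = 2150075/3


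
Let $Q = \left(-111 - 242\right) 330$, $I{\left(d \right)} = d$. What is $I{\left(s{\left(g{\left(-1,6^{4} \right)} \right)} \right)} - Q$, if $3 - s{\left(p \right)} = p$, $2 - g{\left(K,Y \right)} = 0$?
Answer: $116491$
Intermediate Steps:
$g{\left(K,Y \right)} = 2$ ($g{\left(K,Y \right)} = 2 - 0 = 2 + 0 = 2$)
$s{\left(p \right)} = 3 - p$
$Q = -116490$ ($Q = \left(-353\right) 330 = -116490$)
$I{\left(s{\left(g{\left(-1,6^{4} \right)} \right)} \right)} - Q = \left(3 - 2\right) - -116490 = \left(3 - 2\right) + 116490 = 1 + 116490 = 116491$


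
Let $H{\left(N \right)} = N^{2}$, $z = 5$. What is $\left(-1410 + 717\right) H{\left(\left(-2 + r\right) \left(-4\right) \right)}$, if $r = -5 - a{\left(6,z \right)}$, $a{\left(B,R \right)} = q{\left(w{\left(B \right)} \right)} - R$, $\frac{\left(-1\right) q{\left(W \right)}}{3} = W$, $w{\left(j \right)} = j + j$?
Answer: $-12817728$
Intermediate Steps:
$w{\left(j \right)} = 2 j$
$q{\left(W \right)} = - 3 W$
$a{\left(B,R \right)} = - R - 6 B$ ($a{\left(B,R \right)} = - 3 \cdot 2 B - R = - 6 B - R = - R - 6 B$)
$r = 36$ ($r = -5 - \left(\left(-1\right) 5 - 36\right) = -5 - \left(-5 - 36\right) = -5 - -41 = -5 + 41 = 36$)
$\left(-1410 + 717\right) H{\left(\left(-2 + r\right) \left(-4\right) \right)} = \left(-1410 + 717\right) \left(\left(-2 + 36\right) \left(-4\right)\right)^{2} = - 693 \left(34 \left(-4\right)\right)^{2} = - 693 \left(-136\right)^{2} = \left(-693\right) 18496 = -12817728$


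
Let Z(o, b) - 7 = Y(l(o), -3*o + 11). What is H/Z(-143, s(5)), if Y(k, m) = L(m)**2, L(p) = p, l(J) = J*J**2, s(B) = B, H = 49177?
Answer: 49177/193607 ≈ 0.25400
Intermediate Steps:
l(J) = J**3
Y(k, m) = m**2
Z(o, b) = 7 + (11 - 3*o)**2 (Z(o, b) = 7 + (-3*o + 11)**2 = 7 + (11 - 3*o)**2)
H/Z(-143, s(5)) = 49177/(7 + (-11 + 3*(-143))**2) = 49177/(7 + (-11 - 429)**2) = 49177/(7 + (-440)**2) = 49177/(7 + 193600) = 49177/193607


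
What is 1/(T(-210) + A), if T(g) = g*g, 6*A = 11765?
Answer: 6/276365 ≈ 2.1710e-5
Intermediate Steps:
A = 11765/6 (A = (⅙)*11765 = 11765/6 ≈ 1960.8)
T(g) = g²
1/(T(-210) + A) = 1/((-210)² + 11765/6) = 1/(44100 + 11765/6) = 1/(276365/6) = 6/276365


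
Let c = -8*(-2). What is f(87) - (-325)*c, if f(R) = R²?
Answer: 12769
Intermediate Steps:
c = 16
f(87) - (-325)*c = 87² - (-325)*16 = 7569 - 1*(-5200) = 7569 + 5200 = 12769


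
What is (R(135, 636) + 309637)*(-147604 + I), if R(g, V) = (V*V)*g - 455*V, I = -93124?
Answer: -13150300693976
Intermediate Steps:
R(g, V) = -455*V + g*V² (R(g, V) = V²*g - 455*V = g*V² - 455*V = -455*V + g*V²)
(R(135, 636) + 309637)*(-147604 + I) = (636*(-455 + 636*135) + 309637)*(-147604 - 93124) = (636*(-455 + 85860) + 309637)*(-240728) = (636*85405 + 309637)*(-240728) = (54317580 + 309637)*(-240728) = 54627217*(-240728) = -13150300693976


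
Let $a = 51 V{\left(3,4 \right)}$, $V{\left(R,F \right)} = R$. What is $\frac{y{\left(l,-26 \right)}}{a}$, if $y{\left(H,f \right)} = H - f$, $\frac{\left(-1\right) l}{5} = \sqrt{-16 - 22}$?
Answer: $\frac{26}{153} - \frac{5 i \sqrt{38}}{153} \approx 0.16993 - 0.20145 i$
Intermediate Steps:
$l = - 5 i \sqrt{38}$ ($l = - 5 \sqrt{-16 - 22} = - 5 \sqrt{-38} = - 5 i \sqrt{38} \approx - 30.822 i$)
$a = 153$ ($a = 51 \cdot 3 = 153$)
$\frac{y{\left(l,-26 \right)}}{a} = \frac{- 5 i \sqrt{38} - -26}{153} = \left(- 5 i \sqrt{38} + 26\right) \frac{1}{153} = \left(26 - 5 i \sqrt{38}\right) \frac{1}{153} = \frac{26}{153} - \frac{5 i \sqrt{38}}{153}$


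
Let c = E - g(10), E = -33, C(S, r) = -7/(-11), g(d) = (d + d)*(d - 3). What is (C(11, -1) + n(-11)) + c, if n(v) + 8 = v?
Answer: -2105/11 ≈ -191.36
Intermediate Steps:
n(v) = -8 + v
g(d) = 2*d*(-3 + d) (g(d) = (2*d)*(-3 + d) = 2*d*(-3 + d))
C(S, r) = 7/11 (C(S, r) = -7*(-1/11) = 7/11)
c = -173 (c = -33 - 2*10*(-3 + 10) = -33 - 2*10*7 = -33 - 1*140 = -33 - 140 = -173)
(C(11, -1) + n(-11)) + c = (7/11 + (-8 - 11)) - 173 = (7/11 - 19) - 173 = -202/11 - 173 = -2105/11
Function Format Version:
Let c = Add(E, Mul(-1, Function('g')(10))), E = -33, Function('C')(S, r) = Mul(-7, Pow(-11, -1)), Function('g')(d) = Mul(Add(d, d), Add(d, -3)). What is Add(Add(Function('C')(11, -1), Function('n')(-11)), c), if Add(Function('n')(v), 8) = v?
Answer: Rational(-2105, 11) ≈ -191.36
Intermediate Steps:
Function('n')(v) = Add(-8, v)
Function('g')(d) = Mul(2, d, Add(-3, d)) (Function('g')(d) = Mul(Mul(2, d), Add(-3, d)) = Mul(2, d, Add(-3, d)))
Function('C')(S, r) = Rational(7, 11) (Function('C')(S, r) = Mul(-7, Rational(-1, 11)) = Rational(7, 11))
c = -173 (c = Add(-33, Mul(-1, Mul(2, 10, Add(-3, 10)))) = Add(-33, Mul(-1, Mul(2, 10, 7))) = Add(-33, Mul(-1, 140)) = Add(-33, -140) = -173)
Add(Add(Function('C')(11, -1), Function('n')(-11)), c) = Add(Add(Rational(7, 11), Add(-8, -11)), -173) = Add(Add(Rational(7, 11), -19), -173) = Add(Rational(-202, 11), -173) = Rational(-2105, 11)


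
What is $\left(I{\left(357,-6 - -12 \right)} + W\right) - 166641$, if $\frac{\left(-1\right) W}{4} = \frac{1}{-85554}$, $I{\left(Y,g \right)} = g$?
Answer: $- \frac{7128145393}{42777} \approx -1.6664 \cdot 10^{5}$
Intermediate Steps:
$W = \frac{2}{42777}$ ($W = - \frac{4}{-85554} = \left(-4\right) \left(- \frac{1}{85554}\right) = \frac{2}{42777} \approx 4.6754 \cdot 10^{-5}$)
$\left(I{\left(357,-6 - -12 \right)} + W\right) - 166641 = \left(\left(-6 - -12\right) + \frac{2}{42777}\right) - 166641 = \left(\left(-6 + 12\right) + \frac{2}{42777}\right) - 166641 = \left(6 + \frac{2}{42777}\right) - 166641 = \frac{256664}{42777} - 166641 = - \frac{7128145393}{42777}$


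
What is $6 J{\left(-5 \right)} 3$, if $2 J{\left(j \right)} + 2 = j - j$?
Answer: $-18$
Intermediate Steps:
$J{\left(j \right)} = -1$ ($J{\left(j \right)} = -1 + \frac{j - j}{2} = -1 + \frac{1}{2} \cdot 0 = -1 + 0 = -1$)
$6 J{\left(-5 \right)} 3 = 6 \left(-1\right) 3 = \left(-6\right) 3 = -18$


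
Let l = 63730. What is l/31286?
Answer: 31865/15643 ≈ 2.0370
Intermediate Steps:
l/31286 = 63730/31286 = 63730*(1/31286) = 31865/15643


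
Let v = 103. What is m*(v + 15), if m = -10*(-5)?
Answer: 5900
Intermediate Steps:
m = 50
m*(v + 15) = 50*(103 + 15) = 50*118 = 5900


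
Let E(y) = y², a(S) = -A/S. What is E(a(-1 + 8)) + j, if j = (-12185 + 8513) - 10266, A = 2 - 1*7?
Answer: -682937/49 ≈ -13937.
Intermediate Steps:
A = -5 (A = 2 - 7 = -5)
a(S) = 5/S (a(S) = -(-5)/S = 5/S)
j = -13938 (j = -3672 - 10266 = -13938)
E(a(-1 + 8)) + j = (5/(-1 + 8))² - 13938 = (5/7)² - 13938 = 25/49 - 13938 = -682937/49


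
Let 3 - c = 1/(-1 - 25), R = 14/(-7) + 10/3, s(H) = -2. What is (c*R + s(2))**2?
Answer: 6400/1521 ≈ 4.2078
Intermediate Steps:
R = 4/3 (R = 14*(-1/7) + 10*(1/3) = -2 + 10/3 = 4/3 ≈ 1.3333)
c = 79/26 (c = 3 - 1/(-1 - 25) = 3 - 1/(-26) = 3 - 1*(-1/26) = 3 + 1/26 = 79/26 ≈ 3.0385)
(c*R + s(2))**2 = ((79/26)*(4/3) - 2)**2 = (158/39 - 2)**2 = (80/39)**2 = 6400/1521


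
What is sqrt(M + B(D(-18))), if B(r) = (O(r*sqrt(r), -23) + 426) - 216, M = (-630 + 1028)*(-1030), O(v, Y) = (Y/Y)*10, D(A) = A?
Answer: 2*I*sqrt(102430) ≈ 640.09*I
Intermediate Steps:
O(v, Y) = 10 (O(v, Y) = 1*10 = 10)
M = -409940 (M = 398*(-1030) = -409940)
B(r) = 220 (B(r) = (10 + 426) - 216 = 436 - 216 = 220)
sqrt(M + B(D(-18))) = sqrt(-409940 + 220) = sqrt(-409720) = 2*I*sqrt(102430)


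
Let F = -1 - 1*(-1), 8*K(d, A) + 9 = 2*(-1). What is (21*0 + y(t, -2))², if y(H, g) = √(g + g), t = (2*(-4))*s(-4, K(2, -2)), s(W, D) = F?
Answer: -4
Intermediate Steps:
K(d, A) = -11/8 (K(d, A) = -9/8 + (2*(-1))/8 = -9/8 + (⅛)*(-2) = -9/8 - ¼ = -11/8)
F = 0 (F = -1 + 1 = 0)
s(W, D) = 0
t = 0 (t = (2*(-4))*0 = -8*0 = 0)
y(H, g) = √2*√g (y(H, g) = √(2*g) = √2*√g)
(21*0 + y(t, -2))² = (21*0 + √2*√(-2))² = (0 + √2*(I*√2))² = (0 + 2*I)² = (2*I)² = -4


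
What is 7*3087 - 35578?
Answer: -13969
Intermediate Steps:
7*3087 - 35578 = 21609 - 35578 = -13969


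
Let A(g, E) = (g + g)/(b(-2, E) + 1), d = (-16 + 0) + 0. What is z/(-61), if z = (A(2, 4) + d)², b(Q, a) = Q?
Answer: -400/61 ≈ -6.5574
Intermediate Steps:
d = -16 (d = -16 + 0 = -16)
A(g, E) = -2*g (A(g, E) = (g + g)/(-2 + 1) = (2*g)/(-1) = (2*g)*(-1) = -2*g)
z = 400 (z = (-2*2 - 16)² = (-4 - 16)² = (-20)² = 400)
z/(-61) = 400/(-61) = 400*(-1/61) = -400/61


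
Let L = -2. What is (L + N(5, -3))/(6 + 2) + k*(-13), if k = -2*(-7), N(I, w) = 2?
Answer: -182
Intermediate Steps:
k = 14 (k = -1*(-14) = 14)
(L + N(5, -3))/(6 + 2) + k*(-13) = (-2 + 2)/(6 + 2) + 14*(-13) = 0/8 - 182 = 0*(⅛) - 182 = 0 - 182 = -182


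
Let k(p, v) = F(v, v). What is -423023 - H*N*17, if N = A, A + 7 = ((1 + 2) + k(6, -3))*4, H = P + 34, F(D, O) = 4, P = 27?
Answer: -444800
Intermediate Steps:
k(p, v) = 4
H = 61 (H = 27 + 34 = 61)
A = 21 (A = -7 + ((1 + 2) + 4)*4 = -7 + (3 + 4)*4 = -7 + 7*4 = -7 + 28 = 21)
N = 21
-423023 - H*N*17 = -423023 - 61*21*17 = -423023 - 1281*17 = -423023 - 1*21777 = -423023 - 21777 = -444800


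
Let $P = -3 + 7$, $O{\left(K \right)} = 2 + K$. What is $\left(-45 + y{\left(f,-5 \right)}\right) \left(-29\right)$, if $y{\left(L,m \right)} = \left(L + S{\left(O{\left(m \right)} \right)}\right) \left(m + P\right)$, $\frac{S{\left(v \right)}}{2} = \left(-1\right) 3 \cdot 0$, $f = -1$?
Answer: $1276$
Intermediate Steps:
$S{\left(v \right)} = 0$ ($S{\left(v \right)} = 2 \left(-1\right) 3 \cdot 0 = 2 \left(\left(-3\right) 0\right) = 2 \cdot 0 = 0$)
$P = 4$
$y{\left(L,m \right)} = L \left(4 + m\right)$ ($y{\left(L,m \right)} = \left(L + 0\right) \left(m + 4\right) = L \left(4 + m\right)$)
$\left(-45 + y{\left(f,-5 \right)}\right) \left(-29\right) = \left(-45 - \left(4 - 5\right)\right) \left(-29\right) = \left(-45 - -1\right) \left(-29\right) = \left(-45 + 1\right) \left(-29\right) = \left(-44\right) \left(-29\right) = 1276$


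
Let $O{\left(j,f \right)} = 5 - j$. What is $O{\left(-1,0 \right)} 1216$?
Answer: $7296$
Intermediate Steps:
$O{\left(-1,0 \right)} 1216 = \left(5 - -1\right) 1216 = \left(5 + 1\right) 1216 = 6 \cdot 1216 = 7296$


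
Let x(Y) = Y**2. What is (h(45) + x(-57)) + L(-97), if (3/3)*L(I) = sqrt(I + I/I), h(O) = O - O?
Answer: 3249 + 4*I*sqrt(6) ≈ 3249.0 + 9.798*I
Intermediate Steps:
h(O) = 0
L(I) = sqrt(1 + I) (L(I) = sqrt(I + I/I) = sqrt(I + 1) = sqrt(1 + I))
(h(45) + x(-57)) + L(-97) = (0 + (-57)**2) + sqrt(1 - 97) = (0 + 3249) + sqrt(-96) = 3249 + 4*I*sqrt(6)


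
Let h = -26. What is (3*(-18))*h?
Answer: 1404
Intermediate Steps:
(3*(-18))*h = (3*(-18))*(-26) = -54*(-26) = 1404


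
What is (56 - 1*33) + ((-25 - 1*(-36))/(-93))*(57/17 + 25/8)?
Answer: 281213/12648 ≈ 22.234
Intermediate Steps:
(56 - 1*33) + ((-25 - 1*(-36))/(-93))*(57/17 + 25/8) = (56 - 33) + ((-25 + 36)*(-1/93))*(57*(1/17) + 25*(⅛)) = 23 + (11*(-1/93))*(57/17 + 25/8) = 23 - 11/93*881/136 = 23 - 9691/12648 = 281213/12648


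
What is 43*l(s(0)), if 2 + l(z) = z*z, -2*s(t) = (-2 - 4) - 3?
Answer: 3139/4 ≈ 784.75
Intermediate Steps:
s(t) = 9/2 (s(t) = -((-2 - 4) - 3)/2 = -(-6 - 3)/2 = -½*(-9) = 9/2)
l(z) = -2 + z² (l(z) = -2 + z*z = -2 + z²)
43*l(s(0)) = 43*(-2 + (9/2)²) = 43*(-2 + 81/4) = 43*(73/4) = 3139/4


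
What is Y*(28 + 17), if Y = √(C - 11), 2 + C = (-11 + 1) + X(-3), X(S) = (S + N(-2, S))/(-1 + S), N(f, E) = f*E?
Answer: 45*I*√95/2 ≈ 219.3*I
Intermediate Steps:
N(f, E) = E*f
X(S) = -S/(-1 + S) (X(S) = (S + S*(-2))/(-1 + S) = (S - 2*S)/(-1 + S) = (-S)/(-1 + S) = -S/(-1 + S))
C = -51/4 (C = -2 + ((-11 + 1) - 1*(-3)/(-1 - 3)) = -2 + (-10 - 1*(-3)/(-4)) = -2 + (-10 - 1*(-3)*(-¼)) = -2 + (-10 - ¾) = -2 - 43/4 = -51/4 ≈ -12.750)
Y = I*√95/2 (Y = √(-51/4 - 11) = √(-95/4) = I*√95/2 ≈ 4.8734*I)
Y*(28 + 17) = (I*√95/2)*(28 + 17) = (I*√95/2)*45 = 45*I*√95/2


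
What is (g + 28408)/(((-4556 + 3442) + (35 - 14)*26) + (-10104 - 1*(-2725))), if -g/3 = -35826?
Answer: -135886/7947 ≈ -17.099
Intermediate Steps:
g = 107478 (g = -3*(-35826) = 107478)
(g + 28408)/(((-4556 + 3442) + (35 - 14)*26) + (-10104 - 1*(-2725))) = (107478 + 28408)/(((-4556 + 3442) + (35 - 14)*26) + (-10104 - 1*(-2725))) = 135886/((-1114 + 21*26) + (-10104 + 2725)) = 135886/((-1114 + 546) - 7379) = 135886/(-568 - 7379) = 135886/(-7947) = 135886*(-1/7947) = -135886/7947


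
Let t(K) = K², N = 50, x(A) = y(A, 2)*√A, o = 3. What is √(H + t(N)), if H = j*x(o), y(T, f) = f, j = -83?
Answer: √(2500 - 166*√3) ≈ 47.037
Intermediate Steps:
x(A) = 2*√A
H = -166*√3 ≈ -287.52
√(H + t(N)) = √(-166*√3 + 50²) = √(-166*√3 + 2500) = √(2500 - 166*√3)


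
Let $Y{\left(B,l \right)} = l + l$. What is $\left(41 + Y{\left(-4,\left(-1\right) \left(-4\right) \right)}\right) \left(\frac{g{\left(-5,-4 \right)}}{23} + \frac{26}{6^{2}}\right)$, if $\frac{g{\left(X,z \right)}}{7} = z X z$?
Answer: $- \frac{479269}{414} \approx -1157.7$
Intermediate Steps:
$g{\left(X,z \right)} = 7 X z^{2}$ ($g{\left(X,z \right)} = 7 z X z = 7 X z z = 7 X z^{2}$)
$Y{\left(B,l \right)} = 2 l$
$\left(41 + Y{\left(-4,\left(-1\right) \left(-4\right) \right)}\right) \left(\frac{g{\left(-5,-4 \right)}}{23} + \frac{26}{6^{2}}\right) = \left(41 + 2 \left(\left(-1\right) \left(-4\right)\right)\right) \left(\frac{7 \left(-5\right) \left(-4\right)^{2}}{23} + \frac{26}{6^{2}}\right) = \left(41 + 2 \cdot 4\right) \left(7 \left(-5\right) 16 \cdot \frac{1}{23} + \frac{26}{36}\right) = \left(41 + 8\right) \left(\left(-560\right) \frac{1}{23} + 26 \cdot \frac{1}{36}\right) = 49 \left(- \frac{560}{23} + \frac{13}{18}\right) = 49 \left(- \frac{9781}{414}\right) = - \frac{479269}{414}$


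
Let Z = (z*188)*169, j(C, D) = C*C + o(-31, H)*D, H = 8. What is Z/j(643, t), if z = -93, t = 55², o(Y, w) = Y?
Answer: -492466/53279 ≈ -9.2431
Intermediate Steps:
t = 3025
j(C, D) = C² - 31*D (j(C, D) = C*C - 31*D = C² - 31*D)
Z = -2954796 (Z = -93*188*169 = -17484*169 = -2954796)
Z/j(643, t) = -2954796/(643² - 31*3025) = -2954796/(413449 - 93775) = -2954796/319674 = -2954796*1/319674 = -492466/53279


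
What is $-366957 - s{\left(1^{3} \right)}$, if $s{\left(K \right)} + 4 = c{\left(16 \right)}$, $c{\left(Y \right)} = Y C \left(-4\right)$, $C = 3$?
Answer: $-366761$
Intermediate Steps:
$c{\left(Y \right)} = - 12 Y$ ($c{\left(Y \right)} = Y 3 \left(-4\right) = 3 Y \left(-4\right) = - 12 Y$)
$s{\left(K \right)} = -196$ ($s{\left(K \right)} = -4 - 192 = -196$)
$-366957 - s{\left(1^{3} \right)} = -366957 - -196 = -366957 + 196 = -366761$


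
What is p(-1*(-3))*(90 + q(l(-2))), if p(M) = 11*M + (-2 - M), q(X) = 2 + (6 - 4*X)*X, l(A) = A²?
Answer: 1456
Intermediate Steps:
q(X) = 2 + X*(6 - 4*X)
p(M) = -2 + 10*M
p(-1*(-3))*(90 + q(l(-2))) = (-2 + 10*(-1*(-3)))*(90 + (2 - 4*((-2)²)² + 6*(-2)²)) = (-2 + 10*3)*(90 + (2 - 4*4² + 6*4)) = (-2 + 30)*(90 + (2 - 4*16 + 24)) = 28*(90 + (2 - 64 + 24)) = 28*(90 - 38) = 28*52 = 1456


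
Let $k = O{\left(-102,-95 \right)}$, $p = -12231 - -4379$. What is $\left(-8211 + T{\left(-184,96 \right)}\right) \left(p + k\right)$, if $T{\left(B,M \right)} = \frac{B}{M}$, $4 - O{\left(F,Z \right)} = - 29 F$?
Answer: $\frac{177497555}{2} \approx 8.8749 \cdot 10^{7}$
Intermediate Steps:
$p = -7852$ ($p = -12231 + 4379 = -7852$)
$O{\left(F,Z \right)} = 4 + 29 F$ ($O{\left(F,Z \right)} = 4 - - 29 F = 4 + 29 F$)
$k = -2954$ ($k = 4 + 29 \left(-102\right) = 4 - 2958 = -2954$)
$\left(-8211 + T{\left(-184,96 \right)}\right) \left(p + k\right) = \left(-8211 - \frac{184}{96}\right) \left(-7852 - 2954\right) = \left(-8211 - \frac{23}{12}\right) \left(-10806\right) = \left(- \frac{98555}{12}\right) \left(-10806\right) = \frac{177497555}{2}$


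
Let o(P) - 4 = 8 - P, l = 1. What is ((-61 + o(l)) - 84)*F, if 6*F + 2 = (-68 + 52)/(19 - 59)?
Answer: 536/15 ≈ 35.733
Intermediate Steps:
F = -4/15 (F = -1/3 + ((-68 + 52)/(19 - 59))/6 = -1/3 + (-16/(-40))/6 = -1/3 + (-16*(-1/40))/6 = -1/3 + (1/6)*(2/5) = -1/3 + 1/15 = -4/15 ≈ -0.26667)
o(P) = 12 - P (o(P) = 4 + (8 - P) = 12 - P)
((-61 + o(l)) - 84)*F = ((-61 + (12 - 1*1)) - 84)*(-4/15) = ((-61 + (12 - 1)) - 84)*(-4/15) = ((-61 + 11) - 84)*(-4/15) = (-50 - 84)*(-4/15) = -134*(-4/15) = 536/15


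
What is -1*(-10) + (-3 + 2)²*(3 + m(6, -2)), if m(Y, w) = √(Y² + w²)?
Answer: 13 + 2*√10 ≈ 19.325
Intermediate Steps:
-1*(-10) + (-3 + 2)²*(3 + m(6, -2)) = -1*(-10) + (-3 + 2)²*(3 + √(6² + (-2)²)) = 10 + (-1)²*(3 + √(36 + 4)) = 10 + 1*(3 + √40) = 10 + 1*(3 + 2*√10) = 10 + (3 + 2*√10) = 13 + 2*√10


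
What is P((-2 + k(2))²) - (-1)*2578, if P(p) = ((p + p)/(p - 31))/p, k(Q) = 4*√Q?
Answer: 1255476/487 - 32*√2/487 ≈ 2577.9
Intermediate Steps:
P(p) = 2/(-31 + p) (P(p) = ((2*p)/(-31 + p))/p = (2*p/(-31 + p))/p = 2/(-31 + p))
P((-2 + k(2))²) - (-1)*2578 = 2/(-31 + (-2 + 4*√2)²) - (-1)*2578 = 2/(-31 + (-2 + 4*√2)²) - 1*(-2578) = 2/(-31 + (-2 + 4*√2)²) + 2578 = 2578 + 2/(-31 + (-2 + 4*√2)²)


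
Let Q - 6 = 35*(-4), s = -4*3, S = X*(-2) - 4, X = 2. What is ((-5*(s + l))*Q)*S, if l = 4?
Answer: 42880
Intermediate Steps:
S = -8 (S = 2*(-2) - 4 = -4 - 4 = -8)
s = -12
Q = -134 (Q = 6 + 35*(-4) = 6 - 140 = -134)
((-5*(s + l))*Q)*S = (-5*(-12 + 4)*(-134))*(-8) = (-5*(-8)*(-134))*(-8) = (40*(-134))*(-8) = -5360*(-8) = 42880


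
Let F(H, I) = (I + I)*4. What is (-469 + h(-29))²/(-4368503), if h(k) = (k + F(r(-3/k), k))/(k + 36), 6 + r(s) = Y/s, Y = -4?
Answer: -12559936/214056647 ≈ -0.058676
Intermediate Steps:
r(s) = -6 - 4/s
F(H, I) = 8*I (F(H, I) = (2*I)*4 = 8*I)
h(k) = 9*k/(36 + k) (h(k) = (k + 8*k)/(k + 36) = (9*k)/(36 + k) = 9*k/(36 + k))
(-469 + h(-29))²/(-4368503) = (-469 + 9*(-29)/(36 - 29))²/(-4368503) = (-469 + 9*(-29)/7)²*(-1/4368503) = (-469 + 9*(-29)*(⅐))²*(-1/4368503) = (-469 - 261/7)²*(-1/4368503) = (-3544/7)²*(-1/4368503) = (12559936/49)*(-1/4368503) = -12559936/214056647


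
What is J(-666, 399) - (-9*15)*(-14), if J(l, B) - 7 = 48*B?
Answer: 17269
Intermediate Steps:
J(l, B) = 7 + 48*B
J(-666, 399) - (-9*15)*(-14) = (7 + 48*399) - (-9*15)*(-14) = (7 + 19152) - (-135)*(-14) = 19159 - 1*1890 = 19159 - 1890 = 17269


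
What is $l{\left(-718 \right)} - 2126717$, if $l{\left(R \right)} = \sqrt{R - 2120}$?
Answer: $-2126717 + i \sqrt{2838} \approx -2.1267 \cdot 10^{6} + 53.273 i$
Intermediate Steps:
$l{\left(R \right)} = \sqrt{-2120 + R}$
$l{\left(-718 \right)} - 2126717 = \sqrt{-2120 - 718} - 2126717 = \sqrt{-2838} - 2126717 = i \sqrt{2838} - 2126717 = -2126717 + i \sqrt{2838}$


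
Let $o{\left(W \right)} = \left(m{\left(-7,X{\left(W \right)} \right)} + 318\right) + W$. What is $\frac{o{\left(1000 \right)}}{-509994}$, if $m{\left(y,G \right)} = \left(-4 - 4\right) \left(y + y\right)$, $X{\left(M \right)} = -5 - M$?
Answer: $- \frac{715}{254997} \approx -0.002804$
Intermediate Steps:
$m{\left(y,G \right)} = - 16 y$ ($m{\left(y,G \right)} = - 8 \cdot 2 y = - 16 y$)
$o{\left(W \right)} = 430 + W$ ($o{\left(W \right)} = \left(\left(-16\right) \left(-7\right) + 318\right) + W = \left(112 + 318\right) + W = 430 + W$)
$\frac{o{\left(1000 \right)}}{-509994} = \frac{430 + 1000}{-509994} = 1430 \left(- \frac{1}{509994}\right) = - \frac{715}{254997}$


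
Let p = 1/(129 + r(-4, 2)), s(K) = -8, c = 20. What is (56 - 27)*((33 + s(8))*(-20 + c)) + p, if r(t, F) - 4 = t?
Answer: 1/129 ≈ 0.0077519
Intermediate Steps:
r(t, F) = 4 + t
p = 1/129 (p = 1/(129 + (4 - 4)) = 1/(129 + 0) = 1/129 ≈ 0.0077519)
(56 - 27)*((33 + s(8))*(-20 + c)) + p = (56 - 27)*((33 - 8)*(-20 + 20)) + 1/129 = 29*(25*0) + 1/129 = 29*0 + 1/129 = 0 + 1/129 = 1/129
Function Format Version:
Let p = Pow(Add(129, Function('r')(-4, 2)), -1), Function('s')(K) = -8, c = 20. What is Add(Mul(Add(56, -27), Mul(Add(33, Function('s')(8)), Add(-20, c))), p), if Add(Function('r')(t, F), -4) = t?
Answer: Rational(1, 129) ≈ 0.0077519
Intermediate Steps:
Function('r')(t, F) = Add(4, t)
p = Rational(1, 129) (p = Pow(Add(129, Add(4, -4)), -1) = Pow(Add(129, 0), -1) = Pow(129, -1) = Rational(1, 129) ≈ 0.0077519)
Add(Mul(Add(56, -27), Mul(Add(33, Function('s')(8)), Add(-20, c))), p) = Add(Mul(Add(56, -27), Mul(Add(33, -8), Add(-20, 20))), Rational(1, 129)) = Add(Mul(29, Mul(25, 0)), Rational(1, 129)) = Add(Mul(29, 0), Rational(1, 129)) = Add(0, Rational(1, 129)) = Rational(1, 129)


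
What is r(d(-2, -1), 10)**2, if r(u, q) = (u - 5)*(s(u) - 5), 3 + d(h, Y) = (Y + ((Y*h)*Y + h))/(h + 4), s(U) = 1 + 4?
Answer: 0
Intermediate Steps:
s(U) = 5
d(h, Y) = -3 + (Y + h + h*Y**2)/(4 + h) (d(h, Y) = -3 + (Y + ((Y*h)*Y + h))/(h + 4) = -3 + (Y + (h*Y**2 + h))/(4 + h) = -3 + (Y + (h + h*Y**2))/(4 + h) = -3 + (Y + h + h*Y**2)/(4 + h))
r(u, q) = 0 (r(u, q) = (u - 5)*(5 - 5) = (-5 + u)*0 = 0)
r(d(-2, -1), 10)**2 = 0**2 = 0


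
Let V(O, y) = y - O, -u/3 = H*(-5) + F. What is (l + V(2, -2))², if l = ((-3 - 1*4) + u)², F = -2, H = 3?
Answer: 3732624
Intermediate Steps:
u = 51 (u = -3*(3*(-5) - 2) = -3*(-15 - 2) = -3*(-17) = 51)
l = 1936 (l = ((-3 - 1*4) + 51)² = ((-3 - 4) + 51)² = (-7 + 51)² = 44² = 1936)
(l + V(2, -2))² = (1936 + (-2 - 1*2))² = (1936 + (-2 - 2))² = (1936 - 4)² = 1932² = 3732624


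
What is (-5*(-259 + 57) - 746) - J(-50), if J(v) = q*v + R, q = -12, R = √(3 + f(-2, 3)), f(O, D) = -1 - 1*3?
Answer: -336 - I ≈ -336.0 - 1.0*I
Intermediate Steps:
f(O, D) = -4 (f(O, D) = -1 - 3 = -4)
R = I (R = √(3 - 4) = √(-1) = I ≈ 1.0*I)
J(v) = I - 12*v (J(v) = -12*v + I = I - 12*v)
(-5*(-259 + 57) - 746) - J(-50) = (-5*(-259 + 57) - 746) - (I - 12*(-50)) = (-5*(-202) - 746) - (I + 600) = (1010 - 746) - (600 + I) = 264 + (-600 - I) = -336 - I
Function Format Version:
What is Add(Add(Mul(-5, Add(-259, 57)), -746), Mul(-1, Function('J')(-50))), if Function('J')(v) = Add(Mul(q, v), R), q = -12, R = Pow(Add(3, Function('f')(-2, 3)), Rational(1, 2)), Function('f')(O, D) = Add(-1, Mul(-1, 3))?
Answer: Add(-336, Mul(-1, I)) ≈ Add(-336.00, Mul(-1.0000, I))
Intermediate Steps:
Function('f')(O, D) = -4 (Function('f')(O, D) = Add(-1, -3) = -4)
R = I (R = Pow(Add(3, -4), Rational(1, 2)) = Pow(-1, Rational(1, 2)) = I ≈ Mul(1.0000, I))
Function('J')(v) = Add(I, Mul(-12, v)) (Function('J')(v) = Add(Mul(-12, v), I) = Add(I, Mul(-12, v)))
Add(Add(Mul(-5, Add(-259, 57)), -746), Mul(-1, Function('J')(-50))) = Add(Add(Mul(-5, Add(-259, 57)), -746), Mul(-1, Add(I, Mul(-12, -50)))) = Add(Add(Mul(-5, -202), -746), Mul(-1, Add(I, 600))) = Add(Add(1010, -746), Mul(-1, Add(600, I))) = Add(264, Add(-600, Mul(-1, I))) = Add(-336, Mul(-1, I))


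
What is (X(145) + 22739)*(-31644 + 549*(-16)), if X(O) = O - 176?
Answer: -918039024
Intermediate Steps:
X(O) = -176 + O
(X(145) + 22739)*(-31644 + 549*(-16)) = ((-176 + 145) + 22739)*(-31644 + 549*(-16)) = (-31 + 22739)*(-31644 - 8784) = 22708*(-40428) = -918039024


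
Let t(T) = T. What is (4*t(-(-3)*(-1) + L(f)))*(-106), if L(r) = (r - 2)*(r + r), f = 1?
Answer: 2120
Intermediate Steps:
L(r) = 2*r*(-2 + r) (L(r) = (-2 + r)*(2*r) = 2*r*(-2 + r))
(4*t(-(-3)*(-1) + L(f)))*(-106) = (4*(-(-3)*(-1) + 2*1*(-2 + 1)))*(-106) = (4*(-3*1 + 2*1*(-1)))*(-106) = (4*(-3 - 2))*(-106) = (4*(-5))*(-106) = -20*(-106) = 2120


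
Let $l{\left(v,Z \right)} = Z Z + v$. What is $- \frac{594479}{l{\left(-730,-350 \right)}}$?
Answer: $- \frac{594479}{121770} \approx -4.882$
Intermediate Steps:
$l{\left(v,Z \right)} = v + Z^{2}$ ($l{\left(v,Z \right)} = Z^{2} + v = v + Z^{2}$)
$- \frac{594479}{l{\left(-730,-350 \right)}} = - \frac{594479}{-730 + \left(-350\right)^{2}} = - \frac{594479}{-730 + 122500} = - \frac{594479}{121770}$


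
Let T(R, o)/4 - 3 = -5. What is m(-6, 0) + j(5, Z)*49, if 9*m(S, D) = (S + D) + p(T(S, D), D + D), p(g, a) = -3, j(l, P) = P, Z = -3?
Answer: -148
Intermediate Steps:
T(R, o) = -8 (T(R, o) = 12 + 4*(-5) = 12 - 20 = -8)
m(S, D) = -⅓ + D/9 + S/9 (m(S, D) = ((S + D) - 3)/9 = ((D + S) - 3)/9 = (-3 + D + S)/9 = -⅓ + D/9 + S/9)
m(-6, 0) + j(5, Z)*49 = (-⅓ + (⅑)*0 + (⅑)*(-6)) - 3*49 = (-⅓ + 0 - ⅔) - 147 = -1 - 147 = -148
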